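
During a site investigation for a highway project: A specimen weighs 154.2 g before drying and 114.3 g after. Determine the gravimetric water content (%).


Result: 34.91 %

Derivation:
Using w = (m_wet - m_dry) / m_dry * 100
m_wet - m_dry = 154.2 - 114.3 = 39.9 g
w = 39.9 / 114.3 * 100
w = 34.91 %


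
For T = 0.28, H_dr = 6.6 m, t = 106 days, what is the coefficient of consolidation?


Using cv = T * H_dr^2 / t
H_dr^2 = 6.6^2 = 43.56
cv = 0.28 * 43.56 / 106
cv = 0.11506 m^2/day


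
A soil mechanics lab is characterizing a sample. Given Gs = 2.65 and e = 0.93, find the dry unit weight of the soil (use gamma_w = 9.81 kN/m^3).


Result: 13.47 kN/m^3

Derivation:
Using gamma_d = Gs * gamma_w / (1 + e)
gamma_d = 2.65 * 9.81 / (1 + 0.93)
gamma_d = 2.65 * 9.81 / 1.93
gamma_d = 13.47 kN/m^3


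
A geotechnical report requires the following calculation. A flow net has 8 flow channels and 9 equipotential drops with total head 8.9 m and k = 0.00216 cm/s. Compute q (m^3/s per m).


Convert k to m/s for unit consistency with H:
k = 0.00216 cm/s = 0.00216 / 100 m/s = 2.16e-05 m/s
Using q = k * H * Nf / Nd
Nf / Nd = 8 / 9 = 0.8889
q = 2.16e-05 * 8.9 * 0.8889
q = 0.0001709 m^3/s per m


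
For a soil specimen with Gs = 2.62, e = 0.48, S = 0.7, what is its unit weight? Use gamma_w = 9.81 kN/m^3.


Using gamma = gamma_w * (Gs + S*e) / (1 + e)
Numerator: Gs + S*e = 2.62 + 0.7*0.48 = 2.956
Denominator: 1 + e = 1 + 0.48 = 1.48
gamma = 9.81 * 2.956 / 1.48
gamma = 19.593 kN/m^3


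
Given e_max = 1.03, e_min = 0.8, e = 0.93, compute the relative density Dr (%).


Using Dr = (e_max - e) / (e_max - e_min) * 100
e_max - e = 1.03 - 0.93 = 0.1
e_max - e_min = 1.03 - 0.8 = 0.23
Dr = 0.1 / 0.23 * 100
Dr = 43.48 %


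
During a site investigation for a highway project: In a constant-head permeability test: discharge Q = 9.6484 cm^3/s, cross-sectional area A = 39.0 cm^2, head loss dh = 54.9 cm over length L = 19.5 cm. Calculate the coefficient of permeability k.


Result: 0.087872 cm/s

Derivation:
Compute hydraulic gradient:
i = dh / L = 54.9 / 19.5 = 2.81538
Then apply Darcy's law:
k = Q / (A * i)
k = 9.6484 / (39.0 * 2.81538)
k = 9.6484 / 109.8
k = 0.087872 cm/s


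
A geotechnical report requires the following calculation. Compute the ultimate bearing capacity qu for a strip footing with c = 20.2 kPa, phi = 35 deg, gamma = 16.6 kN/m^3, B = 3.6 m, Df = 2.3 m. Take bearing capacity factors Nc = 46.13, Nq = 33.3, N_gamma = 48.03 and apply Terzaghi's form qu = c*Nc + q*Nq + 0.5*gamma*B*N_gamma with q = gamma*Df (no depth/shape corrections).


Compute qu = c*Nc + gamma*Df*Nq + 0.5*gamma*B*N_gamma
Term 1: 20.2 * 46.13 = 931.826
Term 2: 16.6 * 2.3 * 33.3 = 1271.394
Term 3: 0.5 * 16.6 * 3.6 * 48.03 = 1435.1364
qu = 931.826 + 1271.394 + 1435.1364
qu = 3638.36 kPa


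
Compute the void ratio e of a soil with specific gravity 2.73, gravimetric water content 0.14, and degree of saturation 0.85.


Result: 0.4496

Derivation:
Using the relation e = Gs * w / S
e = 2.73 * 0.14 / 0.85
e = 0.4496


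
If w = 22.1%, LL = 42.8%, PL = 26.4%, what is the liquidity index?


First compute the plasticity index:
PI = LL - PL = 42.8 - 26.4 = 16.4
Then compute the liquidity index:
LI = (w - PL) / PI
LI = (22.1 - 26.4) / 16.4
LI = -0.262


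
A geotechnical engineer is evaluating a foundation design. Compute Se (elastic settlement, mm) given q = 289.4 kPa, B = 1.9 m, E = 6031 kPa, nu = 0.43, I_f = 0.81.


Using Se = q * B * (1 - nu^2) * I_f / E
1 - nu^2 = 1 - 0.43^2 = 0.8151
Se = 289.4 * 1.9 * 0.8151 * 0.81 / 6031
Se = 0.060195 m
Convert to mm: Se = 0.060195 * 1000 = 60.195 mm


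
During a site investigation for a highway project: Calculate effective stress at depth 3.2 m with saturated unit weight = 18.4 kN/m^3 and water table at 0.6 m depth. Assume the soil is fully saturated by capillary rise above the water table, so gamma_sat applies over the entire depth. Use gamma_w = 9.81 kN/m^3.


Result: 33.37 kPa

Derivation:
Total stress = gamma_sat * depth
sigma = 18.4 * 3.2 = 58.88 kPa
Pore water pressure u = gamma_w * (depth - d_wt)
u = 9.81 * (3.2 - 0.6) = 25.506 kPa
Effective stress = sigma - u
sigma' = 58.88 - 25.506 = 33.37 kPa


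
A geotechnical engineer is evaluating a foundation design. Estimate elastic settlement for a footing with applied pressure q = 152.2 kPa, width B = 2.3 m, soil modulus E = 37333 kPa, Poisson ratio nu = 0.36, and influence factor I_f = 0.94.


Using Se = q * B * (1 - nu^2) * I_f / E
1 - nu^2 = 1 - 0.36^2 = 0.8704
Se = 152.2 * 2.3 * 0.8704 * 0.94 / 37333
Se = 0.007672 m
Convert to mm: Se = 0.007672 * 1000 = 7.672 mm


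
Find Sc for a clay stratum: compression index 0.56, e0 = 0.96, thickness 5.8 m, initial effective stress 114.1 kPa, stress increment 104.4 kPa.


Using Sc = Cc * H / (1 + e0) * log10((sigma0 + delta_sigma) / sigma0)
Stress ratio = (114.1 + 104.4) / 114.1 = 1.91499
log10(1.91499) = 0.282166
Cc * H / (1 + e0) = 0.56 * 5.8 / (1 + 0.96) = 1.65714
Sc = 1.65714 * 0.282166
Sc = 0.4676 m


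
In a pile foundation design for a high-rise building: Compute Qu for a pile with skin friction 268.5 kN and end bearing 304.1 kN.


Using Qu = Qf + Qb
Qu = 268.5 + 304.1
Qu = 572.6 kN


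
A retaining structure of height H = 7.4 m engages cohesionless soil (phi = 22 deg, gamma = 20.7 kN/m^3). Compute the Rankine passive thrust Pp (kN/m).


Compute passive earth pressure coefficient:
Kp = tan^2(45 + phi/2) = tan^2(56.0) = 2.197987
Compute passive force:
Pp = 0.5 * Kp * gamma * H^2
Pp = 0.5 * 2.197987 * 20.7 * 7.4^2
Pp = 1245.74 kN/m


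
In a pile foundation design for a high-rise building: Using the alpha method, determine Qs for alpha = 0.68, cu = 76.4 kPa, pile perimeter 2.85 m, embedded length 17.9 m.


Using Qs = alpha * cu * perimeter * L
Qs = 0.68 * 76.4 * 2.85 * 17.9
Qs = 2650.33 kN


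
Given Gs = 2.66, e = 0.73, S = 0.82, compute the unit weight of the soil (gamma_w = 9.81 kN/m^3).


Result: 18.478 kN/m^3

Derivation:
Using gamma = gamma_w * (Gs + S*e) / (1 + e)
Numerator: Gs + S*e = 2.66 + 0.82*0.73 = 3.2586
Denominator: 1 + e = 1 + 0.73 = 1.73
gamma = 9.81 * 3.2586 / 1.73
gamma = 18.478 kN/m^3


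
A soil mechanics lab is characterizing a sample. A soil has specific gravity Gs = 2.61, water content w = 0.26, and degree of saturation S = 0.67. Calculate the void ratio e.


Using the relation e = Gs * w / S
e = 2.61 * 0.26 / 0.67
e = 1.0128


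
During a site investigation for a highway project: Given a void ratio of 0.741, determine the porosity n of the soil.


Using the relation n = e / (1 + e)
n = 0.741 / (1 + 0.741)
n = 0.741 / 1.741
n = 0.4256


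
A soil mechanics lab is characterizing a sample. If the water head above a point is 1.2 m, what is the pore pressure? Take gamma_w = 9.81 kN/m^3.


Using u = gamma_w * h_w
u = 9.81 * 1.2
u = 11.77 kPa


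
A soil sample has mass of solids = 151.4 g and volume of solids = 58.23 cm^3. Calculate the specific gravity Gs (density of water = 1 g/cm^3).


Using Gs = m_s / (V_s * rho_w)
Since rho_w = 1 g/cm^3:
Gs = 151.4 / 58.23
Gs = 2.6


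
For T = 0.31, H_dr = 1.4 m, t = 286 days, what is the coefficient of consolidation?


Result: 0.00212 m^2/day

Derivation:
Using cv = T * H_dr^2 / t
H_dr^2 = 1.4^2 = 1.96
cv = 0.31 * 1.96 / 286
cv = 0.00212 m^2/day


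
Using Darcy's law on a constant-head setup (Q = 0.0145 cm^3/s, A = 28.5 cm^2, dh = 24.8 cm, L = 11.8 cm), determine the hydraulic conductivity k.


Compute hydraulic gradient:
i = dh / L = 24.8 / 11.8 = 2.10169
Then apply Darcy's law:
k = Q / (A * i)
k = 0.0145 / (28.5 * 2.10169)
k = 0.0145 / 59.8983
k = 0.000242 cm/s


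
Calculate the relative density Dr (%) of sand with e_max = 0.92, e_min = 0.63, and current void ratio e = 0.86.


Result: 20.69 %

Derivation:
Using Dr = (e_max - e) / (e_max - e_min) * 100
e_max - e = 0.92 - 0.86 = 0.06
e_max - e_min = 0.92 - 0.63 = 0.29
Dr = 0.06 / 0.29 * 100
Dr = 20.69 %


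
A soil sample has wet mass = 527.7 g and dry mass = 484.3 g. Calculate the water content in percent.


Using w = (m_wet - m_dry) / m_dry * 100
m_wet - m_dry = 527.7 - 484.3 = 43.4 g
w = 43.4 / 484.3 * 100
w = 8.96 %


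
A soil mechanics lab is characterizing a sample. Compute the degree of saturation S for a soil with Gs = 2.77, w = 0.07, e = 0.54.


Result: 0.3591

Derivation:
Using S = Gs * w / e
S = 2.77 * 0.07 / 0.54
S = 0.3591


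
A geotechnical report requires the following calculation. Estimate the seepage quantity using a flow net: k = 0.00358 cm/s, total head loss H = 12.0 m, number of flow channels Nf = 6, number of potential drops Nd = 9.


Convert k to m/s for unit consistency with H:
k = 0.00358 cm/s = 0.00358 / 100 m/s = 3.58e-05 m/s
Using q = k * H * Nf / Nd
Nf / Nd = 6 / 9 = 0.6667
q = 3.58e-05 * 12.0 * 0.6667
q = 0.0002864 m^3/s per m


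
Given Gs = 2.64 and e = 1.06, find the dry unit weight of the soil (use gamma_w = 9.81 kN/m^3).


Using gamma_d = Gs * gamma_w / (1 + e)
gamma_d = 2.64 * 9.81 / (1 + 1.06)
gamma_d = 2.64 * 9.81 / 2.06
gamma_d = 12.572 kN/m^3


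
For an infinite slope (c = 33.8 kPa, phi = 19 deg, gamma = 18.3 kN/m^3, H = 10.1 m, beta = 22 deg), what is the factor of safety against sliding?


Using Fs = c / (gamma*H*sin(beta)*cos(beta)) + tan(phi)/tan(beta)
Cohesion contribution = 33.8 / (18.3*10.1*sin(22)*cos(22))
Cohesion contribution = 0.526506
Friction contribution = tan(19)/tan(22) = 0.852241
Fs = 0.526506 + 0.852241
Fs = 1.379


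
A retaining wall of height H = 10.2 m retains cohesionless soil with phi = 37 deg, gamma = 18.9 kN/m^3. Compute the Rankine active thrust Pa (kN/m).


Compute active earth pressure coefficient:
Ka = tan^2(45 - phi/2) = tan^2(26.5) = 0.248584
Compute active force:
Pa = 0.5 * Ka * gamma * H^2
Pa = 0.5 * 0.248584 * 18.9 * 10.2^2
Pa = 244.4 kN/m


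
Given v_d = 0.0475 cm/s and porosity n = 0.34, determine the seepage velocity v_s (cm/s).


Using v_s = v_d / n
v_s = 0.0475 / 0.34
v_s = 0.13971 cm/s


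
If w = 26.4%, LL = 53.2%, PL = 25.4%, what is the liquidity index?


First compute the plasticity index:
PI = LL - PL = 53.2 - 25.4 = 27.8
Then compute the liquidity index:
LI = (w - PL) / PI
LI = (26.4 - 25.4) / 27.8
LI = 0.036


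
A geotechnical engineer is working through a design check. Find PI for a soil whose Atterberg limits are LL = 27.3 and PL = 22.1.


Result: 5.2

Derivation:
Using PI = LL - PL
PI = 27.3 - 22.1
PI = 5.2


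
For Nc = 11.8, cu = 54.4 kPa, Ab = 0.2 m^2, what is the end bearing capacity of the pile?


Using Qb = Nc * cu * Ab
Qb = 11.8 * 54.4 * 0.2
Qb = 128.38 kN


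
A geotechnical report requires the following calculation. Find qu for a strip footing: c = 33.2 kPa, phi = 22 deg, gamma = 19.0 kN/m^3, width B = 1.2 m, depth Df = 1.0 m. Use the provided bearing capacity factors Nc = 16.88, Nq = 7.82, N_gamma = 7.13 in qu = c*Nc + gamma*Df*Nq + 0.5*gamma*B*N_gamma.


Compute qu = c*Nc + gamma*Df*Nq + 0.5*gamma*B*N_gamma
Term 1: 33.2 * 16.88 = 560.416
Term 2: 19.0 * 1.0 * 7.82 = 148.58
Term 3: 0.5 * 19.0 * 1.2 * 7.13 = 81.282
qu = 560.416 + 148.58 + 81.282
qu = 790.28 kPa


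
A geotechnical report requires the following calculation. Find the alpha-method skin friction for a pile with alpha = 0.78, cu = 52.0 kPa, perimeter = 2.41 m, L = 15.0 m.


Result: 1466.24 kN

Derivation:
Using Qs = alpha * cu * perimeter * L
Qs = 0.78 * 52.0 * 2.41 * 15.0
Qs = 1466.24 kN


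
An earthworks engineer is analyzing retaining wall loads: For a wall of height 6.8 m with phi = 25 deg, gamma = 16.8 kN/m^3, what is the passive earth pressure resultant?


Compute passive earth pressure coefficient:
Kp = tan^2(45 + phi/2) = tan^2(57.5) = 2.463913
Compute passive force:
Pp = 0.5 * Kp * gamma * H^2
Pp = 0.5 * 2.463913 * 16.8 * 6.8^2
Pp = 957.02 kN/m


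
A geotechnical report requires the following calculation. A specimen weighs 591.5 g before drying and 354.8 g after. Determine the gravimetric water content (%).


Result: 66.71 %

Derivation:
Using w = (m_wet - m_dry) / m_dry * 100
m_wet - m_dry = 591.5 - 354.8 = 236.7 g
w = 236.7 / 354.8 * 100
w = 66.71 %


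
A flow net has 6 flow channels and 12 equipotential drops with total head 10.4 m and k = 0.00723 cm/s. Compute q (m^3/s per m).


Result: 0.000376 m^3/s per m

Derivation:
Convert k to m/s for unit consistency with H:
k = 0.00723 cm/s = 0.00723 / 100 m/s = 7.23e-05 m/s
Using q = k * H * Nf / Nd
Nf / Nd = 6 / 12 = 0.5
q = 7.23e-05 * 10.4 * 0.5
q = 0.000376 m^3/s per m


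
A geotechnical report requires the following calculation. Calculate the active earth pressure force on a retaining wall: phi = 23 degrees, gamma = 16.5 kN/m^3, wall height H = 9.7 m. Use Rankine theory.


Result: 340.07 kN/m

Derivation:
Compute active earth pressure coefficient:
Ka = tan^2(45 - phi/2) = tan^2(33.5) = 0.438092
Compute active force:
Pa = 0.5 * Ka * gamma * H^2
Pa = 0.5 * 0.438092 * 16.5 * 9.7^2
Pa = 340.07 kN/m


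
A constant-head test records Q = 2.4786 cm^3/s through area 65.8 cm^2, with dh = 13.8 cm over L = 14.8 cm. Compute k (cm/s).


Compute hydraulic gradient:
i = dh / L = 13.8 / 14.8 = 0.932432
Then apply Darcy's law:
k = Q / (A * i)
k = 2.4786 / (65.8 * 0.932432)
k = 2.4786 / 61.3541
k = 0.040398 cm/s


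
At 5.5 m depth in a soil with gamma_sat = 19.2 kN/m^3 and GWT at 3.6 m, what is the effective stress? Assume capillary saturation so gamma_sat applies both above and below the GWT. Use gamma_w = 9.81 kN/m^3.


Total stress = gamma_sat * depth
sigma = 19.2 * 5.5 = 105.6 kPa
Pore water pressure u = gamma_w * (depth - d_wt)
u = 9.81 * (5.5 - 3.6) = 18.639 kPa
Effective stress = sigma - u
sigma' = 105.6 - 18.639 = 86.96 kPa


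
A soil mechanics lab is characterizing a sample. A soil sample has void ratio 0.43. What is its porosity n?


Result: 0.3007

Derivation:
Using the relation n = e / (1 + e)
n = 0.43 / (1 + 0.43)
n = 0.43 / 1.43
n = 0.3007


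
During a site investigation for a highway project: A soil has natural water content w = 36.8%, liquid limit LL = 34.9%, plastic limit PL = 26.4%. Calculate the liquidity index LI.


First compute the plasticity index:
PI = LL - PL = 34.9 - 26.4 = 8.5
Then compute the liquidity index:
LI = (w - PL) / PI
LI = (36.8 - 26.4) / 8.5
LI = 1.224


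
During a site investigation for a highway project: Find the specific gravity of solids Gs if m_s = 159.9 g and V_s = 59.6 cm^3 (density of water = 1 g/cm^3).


Using Gs = m_s / (V_s * rho_w)
Since rho_w = 1 g/cm^3:
Gs = 159.9 / 59.6
Gs = 2.683


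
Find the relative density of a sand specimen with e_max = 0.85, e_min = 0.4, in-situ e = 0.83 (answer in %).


Using Dr = (e_max - e) / (e_max - e_min) * 100
e_max - e = 0.85 - 0.83 = 0.02
e_max - e_min = 0.85 - 0.4 = 0.45
Dr = 0.02 / 0.45 * 100
Dr = 4.44 %


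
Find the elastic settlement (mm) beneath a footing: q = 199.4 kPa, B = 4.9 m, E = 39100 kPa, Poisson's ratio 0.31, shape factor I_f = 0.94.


Result: 21.232 mm

Derivation:
Using Se = q * B * (1 - nu^2) * I_f / E
1 - nu^2 = 1 - 0.31^2 = 0.9039
Se = 199.4 * 4.9 * 0.9039 * 0.94 / 39100
Se = 0.021232 m
Convert to mm: Se = 0.021232 * 1000 = 21.232 mm


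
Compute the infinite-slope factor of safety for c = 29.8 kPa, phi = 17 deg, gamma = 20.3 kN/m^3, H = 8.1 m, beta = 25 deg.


Result: 1.129

Derivation:
Using Fs = c / (gamma*H*sin(beta)*cos(beta)) + tan(phi)/tan(beta)
Cohesion contribution = 29.8 / (20.3*8.1*sin(25)*cos(25))
Cohesion contribution = 0.473164
Friction contribution = tan(17)/tan(25) = 0.655642
Fs = 0.473164 + 0.655642
Fs = 1.129


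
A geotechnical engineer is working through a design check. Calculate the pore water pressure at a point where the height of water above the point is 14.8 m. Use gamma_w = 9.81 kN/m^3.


Using u = gamma_w * h_w
u = 9.81 * 14.8
u = 145.19 kPa


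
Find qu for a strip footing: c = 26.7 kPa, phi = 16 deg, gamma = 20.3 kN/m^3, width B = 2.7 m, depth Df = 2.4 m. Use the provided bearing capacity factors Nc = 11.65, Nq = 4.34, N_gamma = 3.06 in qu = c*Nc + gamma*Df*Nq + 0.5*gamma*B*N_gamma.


Compute qu = c*Nc + gamma*Df*Nq + 0.5*gamma*B*N_gamma
Term 1: 26.7 * 11.65 = 311.055
Term 2: 20.3 * 2.4 * 4.34 = 211.4448
Term 3: 0.5 * 20.3 * 2.7 * 3.06 = 83.8593
qu = 311.055 + 211.4448 + 83.8593
qu = 606.36 kPa


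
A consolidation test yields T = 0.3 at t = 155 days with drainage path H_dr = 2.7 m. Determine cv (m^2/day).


Using cv = T * H_dr^2 / t
H_dr^2 = 2.7^2 = 7.29
cv = 0.3 * 7.29 / 155
cv = 0.01411 m^2/day


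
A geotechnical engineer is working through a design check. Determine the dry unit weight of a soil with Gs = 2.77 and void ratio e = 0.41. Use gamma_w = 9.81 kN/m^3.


Using gamma_d = Gs * gamma_w / (1 + e)
gamma_d = 2.77 * 9.81 / (1 + 0.41)
gamma_d = 2.77 * 9.81 / 1.41
gamma_d = 19.272 kN/m^3


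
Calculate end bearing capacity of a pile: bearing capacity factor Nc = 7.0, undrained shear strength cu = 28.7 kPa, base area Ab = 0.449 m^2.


Using Qb = Nc * cu * Ab
Qb = 7.0 * 28.7 * 0.449
Qb = 90.2 kN


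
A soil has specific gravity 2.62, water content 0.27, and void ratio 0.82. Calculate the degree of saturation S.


Using S = Gs * w / e
S = 2.62 * 0.27 / 0.82
S = 0.8627


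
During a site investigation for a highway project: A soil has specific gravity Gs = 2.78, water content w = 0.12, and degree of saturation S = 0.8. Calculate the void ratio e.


Using the relation e = Gs * w / S
e = 2.78 * 0.12 / 0.8
e = 0.417


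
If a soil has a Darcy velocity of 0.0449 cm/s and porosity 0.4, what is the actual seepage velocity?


Result: 0.11225 cm/s

Derivation:
Using v_s = v_d / n
v_s = 0.0449 / 0.4
v_s = 0.11225 cm/s


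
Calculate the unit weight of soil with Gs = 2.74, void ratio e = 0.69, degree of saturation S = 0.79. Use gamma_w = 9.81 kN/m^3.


Result: 19.069 kN/m^3

Derivation:
Using gamma = gamma_w * (Gs + S*e) / (1 + e)
Numerator: Gs + S*e = 2.74 + 0.79*0.69 = 3.2851
Denominator: 1 + e = 1 + 0.69 = 1.69
gamma = 9.81 * 3.2851 / 1.69
gamma = 19.069 kN/m^3


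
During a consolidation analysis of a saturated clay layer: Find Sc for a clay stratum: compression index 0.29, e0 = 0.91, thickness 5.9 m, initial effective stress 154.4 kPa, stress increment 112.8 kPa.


Using Sc = Cc * H / (1 + e0) * log10((sigma0 + delta_sigma) / sigma0)
Stress ratio = (154.4 + 112.8) / 154.4 = 1.73057
log10(1.73057) = 0.238189
Cc * H / (1 + e0) = 0.29 * 5.9 / (1 + 0.91) = 0.895812
Sc = 0.895812 * 0.238189
Sc = 0.2134 m


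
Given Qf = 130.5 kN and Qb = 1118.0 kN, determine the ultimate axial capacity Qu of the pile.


Using Qu = Qf + Qb
Qu = 130.5 + 1118.0
Qu = 1248.5 kN


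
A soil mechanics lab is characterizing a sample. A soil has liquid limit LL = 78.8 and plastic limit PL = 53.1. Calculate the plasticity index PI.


Using PI = LL - PL
PI = 78.8 - 53.1
PI = 25.7


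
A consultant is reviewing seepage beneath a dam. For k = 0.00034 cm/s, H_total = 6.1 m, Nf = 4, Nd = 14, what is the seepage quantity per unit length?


Convert k to m/s for unit consistency with H:
k = 0.00034 cm/s = 0.00034 / 100 m/s = 3.4e-06 m/s
Using q = k * H * Nf / Nd
Nf / Nd = 4 / 14 = 0.2857
q = 3.4e-06 * 6.1 * 0.2857
q = 5.926e-06 m^3/s per m


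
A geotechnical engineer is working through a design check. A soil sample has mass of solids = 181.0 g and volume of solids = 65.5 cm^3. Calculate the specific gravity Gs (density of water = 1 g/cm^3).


Using Gs = m_s / (V_s * rho_w)
Since rho_w = 1 g/cm^3:
Gs = 181.0 / 65.5
Gs = 2.763


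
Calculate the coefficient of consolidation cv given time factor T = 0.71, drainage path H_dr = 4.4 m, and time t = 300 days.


Using cv = T * H_dr^2 / t
H_dr^2 = 4.4^2 = 19.36
cv = 0.71 * 19.36 / 300
cv = 0.04582 m^2/day


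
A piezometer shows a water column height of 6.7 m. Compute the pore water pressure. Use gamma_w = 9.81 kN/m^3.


Result: 65.73 kPa

Derivation:
Using u = gamma_w * h_w
u = 9.81 * 6.7
u = 65.73 kPa


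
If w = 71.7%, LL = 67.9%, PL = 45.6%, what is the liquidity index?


Result: 1.17

Derivation:
First compute the plasticity index:
PI = LL - PL = 67.9 - 45.6 = 22.3
Then compute the liquidity index:
LI = (w - PL) / PI
LI = (71.7 - 45.6) / 22.3
LI = 1.17


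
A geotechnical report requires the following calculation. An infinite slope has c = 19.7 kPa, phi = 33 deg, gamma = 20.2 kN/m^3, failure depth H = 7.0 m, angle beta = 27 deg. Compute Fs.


Result: 1.619

Derivation:
Using Fs = c / (gamma*H*sin(beta)*cos(beta)) + tan(phi)/tan(beta)
Cohesion contribution = 19.7 / (20.2*7.0*sin(27)*cos(27))
Cohesion contribution = 0.344421
Friction contribution = tan(33)/tan(27) = 1.27453
Fs = 0.344421 + 1.27453
Fs = 1.619


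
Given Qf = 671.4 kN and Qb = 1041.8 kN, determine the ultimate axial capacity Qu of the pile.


Using Qu = Qf + Qb
Qu = 671.4 + 1041.8
Qu = 1713.2 kN


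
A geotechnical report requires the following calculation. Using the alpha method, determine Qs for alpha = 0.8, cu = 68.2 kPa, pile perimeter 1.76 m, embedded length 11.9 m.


Using Qs = alpha * cu * perimeter * L
Qs = 0.8 * 68.2 * 1.76 * 11.9
Qs = 1142.7 kN


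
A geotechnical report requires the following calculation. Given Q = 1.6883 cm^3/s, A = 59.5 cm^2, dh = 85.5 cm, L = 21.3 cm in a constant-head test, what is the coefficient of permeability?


Result: 0.007069 cm/s

Derivation:
Compute hydraulic gradient:
i = dh / L = 85.5 / 21.3 = 4.01408
Then apply Darcy's law:
k = Q / (A * i)
k = 1.6883 / (59.5 * 4.01408)
k = 1.6883 / 238.838
k = 0.007069 cm/s


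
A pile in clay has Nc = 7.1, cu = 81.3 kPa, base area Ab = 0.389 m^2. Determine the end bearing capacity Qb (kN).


Using Qb = Nc * cu * Ab
Qb = 7.1 * 81.3 * 0.389
Qb = 224.54 kN


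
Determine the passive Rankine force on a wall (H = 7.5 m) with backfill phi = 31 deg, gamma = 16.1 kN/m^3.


Result: 1414.6 kN/m

Derivation:
Compute passive earth pressure coefficient:
Kp = tan^2(45 + phi/2) = tan^2(60.5) = 3.124035
Compute passive force:
Pp = 0.5 * Kp * gamma * H^2
Pp = 0.5 * 3.124035 * 16.1 * 7.5^2
Pp = 1414.6 kN/m


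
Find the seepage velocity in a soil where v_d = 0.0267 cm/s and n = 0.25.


Result: 0.1068 cm/s

Derivation:
Using v_s = v_d / n
v_s = 0.0267 / 0.25
v_s = 0.1068 cm/s


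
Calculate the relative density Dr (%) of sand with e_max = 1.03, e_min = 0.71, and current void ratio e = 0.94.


Using Dr = (e_max - e) / (e_max - e_min) * 100
e_max - e = 1.03 - 0.94 = 0.09
e_max - e_min = 1.03 - 0.71 = 0.32
Dr = 0.09 / 0.32 * 100
Dr = 28.13 %


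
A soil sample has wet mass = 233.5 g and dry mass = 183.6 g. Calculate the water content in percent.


Result: 27.18 %

Derivation:
Using w = (m_wet - m_dry) / m_dry * 100
m_wet - m_dry = 233.5 - 183.6 = 49.9 g
w = 49.9 / 183.6 * 100
w = 27.18 %


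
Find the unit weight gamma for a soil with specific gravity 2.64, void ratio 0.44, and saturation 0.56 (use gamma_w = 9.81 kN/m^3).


Result: 19.664 kN/m^3

Derivation:
Using gamma = gamma_w * (Gs + S*e) / (1 + e)
Numerator: Gs + S*e = 2.64 + 0.56*0.44 = 2.8864
Denominator: 1 + e = 1 + 0.44 = 1.44
gamma = 9.81 * 2.8864 / 1.44
gamma = 19.664 kN/m^3


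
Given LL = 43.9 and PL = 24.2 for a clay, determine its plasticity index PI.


Using PI = LL - PL
PI = 43.9 - 24.2
PI = 19.7


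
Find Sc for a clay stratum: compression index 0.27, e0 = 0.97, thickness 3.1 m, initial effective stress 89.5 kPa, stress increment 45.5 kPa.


Using Sc = Cc * H / (1 + e0) * log10((sigma0 + delta_sigma) / sigma0)
Stress ratio = (89.5 + 45.5) / 89.5 = 1.50838
log10(1.50838) = 0.178511
Cc * H / (1 + e0) = 0.27 * 3.1 / (1 + 0.97) = 0.424873
Sc = 0.424873 * 0.178511
Sc = 0.0758 m


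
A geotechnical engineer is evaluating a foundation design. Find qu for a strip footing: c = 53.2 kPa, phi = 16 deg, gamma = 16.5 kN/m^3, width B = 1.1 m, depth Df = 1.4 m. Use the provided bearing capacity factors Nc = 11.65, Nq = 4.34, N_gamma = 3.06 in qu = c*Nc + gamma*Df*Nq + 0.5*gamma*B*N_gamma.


Result: 747.8 kPa

Derivation:
Compute qu = c*Nc + gamma*Df*Nq + 0.5*gamma*B*N_gamma
Term 1: 53.2 * 11.65 = 619.78
Term 2: 16.5 * 1.4 * 4.34 = 100.254
Term 3: 0.5 * 16.5 * 1.1 * 3.06 = 27.7695
qu = 619.78 + 100.254 + 27.7695
qu = 747.8 kPa


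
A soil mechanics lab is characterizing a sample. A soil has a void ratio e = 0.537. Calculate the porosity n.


Result: 0.3494

Derivation:
Using the relation n = e / (1 + e)
n = 0.537 / (1 + 0.537)
n = 0.537 / 1.537
n = 0.3494


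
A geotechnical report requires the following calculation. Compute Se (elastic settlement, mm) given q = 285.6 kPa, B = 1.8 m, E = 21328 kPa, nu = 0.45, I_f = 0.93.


Using Se = q * B * (1 - nu^2) * I_f / E
1 - nu^2 = 1 - 0.45^2 = 0.7975
Se = 285.6 * 1.8 * 0.7975 * 0.93 / 21328
Se = 0.017877 m
Convert to mm: Se = 0.017877 * 1000 = 17.877 mm


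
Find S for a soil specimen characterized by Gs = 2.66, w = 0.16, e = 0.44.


Using S = Gs * w / e
S = 2.66 * 0.16 / 0.44
S = 0.9673


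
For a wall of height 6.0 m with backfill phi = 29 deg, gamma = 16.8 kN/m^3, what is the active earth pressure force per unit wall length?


Result: 104.92 kN/m

Derivation:
Compute active earth pressure coefficient:
Ka = tan^2(45 - phi/2) = tan^2(30.5) = 0.346974
Compute active force:
Pa = 0.5 * Ka * gamma * H^2
Pa = 0.5 * 0.346974 * 16.8 * 6.0^2
Pa = 104.92 kN/m


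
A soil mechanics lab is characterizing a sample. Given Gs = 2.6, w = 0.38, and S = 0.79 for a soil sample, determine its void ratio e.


Result: 1.2506

Derivation:
Using the relation e = Gs * w / S
e = 2.6 * 0.38 / 0.79
e = 1.2506


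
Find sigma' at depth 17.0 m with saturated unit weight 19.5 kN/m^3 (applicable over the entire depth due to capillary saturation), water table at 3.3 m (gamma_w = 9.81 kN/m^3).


Total stress = gamma_sat * depth
sigma = 19.5 * 17.0 = 331.5 kPa
Pore water pressure u = gamma_w * (depth - d_wt)
u = 9.81 * (17.0 - 3.3) = 134.397 kPa
Effective stress = sigma - u
sigma' = 331.5 - 134.397 = 197.1 kPa


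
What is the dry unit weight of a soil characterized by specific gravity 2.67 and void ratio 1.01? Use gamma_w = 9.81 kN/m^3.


Using gamma_d = Gs * gamma_w / (1 + e)
gamma_d = 2.67 * 9.81 / (1 + 1.01)
gamma_d = 2.67 * 9.81 / 2.01
gamma_d = 13.031 kN/m^3


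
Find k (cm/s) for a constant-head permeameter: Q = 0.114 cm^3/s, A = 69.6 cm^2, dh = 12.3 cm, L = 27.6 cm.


Compute hydraulic gradient:
i = dh / L = 12.3 / 27.6 = 0.445652
Then apply Darcy's law:
k = Q / (A * i)
k = 0.114 / (69.6 * 0.445652)
k = 0.114 / 31.0174
k = 0.003675 cm/s


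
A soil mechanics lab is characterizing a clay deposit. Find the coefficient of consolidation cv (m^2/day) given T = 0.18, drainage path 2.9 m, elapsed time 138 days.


Using cv = T * H_dr^2 / t
H_dr^2 = 2.9^2 = 8.41
cv = 0.18 * 8.41 / 138
cv = 0.01097 m^2/day


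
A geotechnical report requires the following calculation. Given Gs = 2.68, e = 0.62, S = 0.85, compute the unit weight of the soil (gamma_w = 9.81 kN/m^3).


Using gamma = gamma_w * (Gs + S*e) / (1 + e)
Numerator: Gs + S*e = 2.68 + 0.85*0.62 = 3.207
Denominator: 1 + e = 1 + 0.62 = 1.62
gamma = 9.81 * 3.207 / 1.62
gamma = 19.42 kN/m^3


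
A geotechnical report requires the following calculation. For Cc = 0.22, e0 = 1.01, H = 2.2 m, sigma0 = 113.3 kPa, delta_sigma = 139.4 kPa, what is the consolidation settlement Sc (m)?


Using Sc = Cc * H / (1 + e0) * log10((sigma0 + delta_sigma) / sigma0)
Stress ratio = (113.3 + 139.4) / 113.3 = 2.23036
log10(2.23036) = 0.348375
Cc * H / (1 + e0) = 0.22 * 2.2 / (1 + 1.01) = 0.240796
Sc = 0.240796 * 0.348375
Sc = 0.0839 m


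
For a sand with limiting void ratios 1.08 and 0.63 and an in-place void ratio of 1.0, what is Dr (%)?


Using Dr = (e_max - e) / (e_max - e_min) * 100
e_max - e = 1.08 - 1.0 = 0.08
e_max - e_min = 1.08 - 0.63 = 0.45
Dr = 0.08 / 0.45 * 100
Dr = 17.78 %


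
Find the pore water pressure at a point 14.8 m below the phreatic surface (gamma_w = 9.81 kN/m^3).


Using u = gamma_w * h_w
u = 9.81 * 14.8
u = 145.19 kPa


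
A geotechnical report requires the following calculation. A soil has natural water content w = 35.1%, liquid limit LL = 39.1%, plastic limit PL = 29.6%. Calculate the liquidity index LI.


First compute the plasticity index:
PI = LL - PL = 39.1 - 29.6 = 9.5
Then compute the liquidity index:
LI = (w - PL) / PI
LI = (35.1 - 29.6) / 9.5
LI = 0.579


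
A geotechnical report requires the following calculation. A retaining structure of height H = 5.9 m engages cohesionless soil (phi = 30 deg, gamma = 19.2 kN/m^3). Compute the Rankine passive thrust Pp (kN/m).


Result: 1002.53 kN/m

Derivation:
Compute passive earth pressure coefficient:
Kp = tan^2(45 + phi/2) = tan^2(60.0) = 3
Compute passive force:
Pp = 0.5 * Kp * gamma * H^2
Pp = 0.5 * 3 * 19.2 * 5.9^2
Pp = 1002.53 kN/m


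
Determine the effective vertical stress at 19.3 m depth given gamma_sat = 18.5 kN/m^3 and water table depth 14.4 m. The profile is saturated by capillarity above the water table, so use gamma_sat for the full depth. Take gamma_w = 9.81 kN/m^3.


Result: 308.98 kPa

Derivation:
Total stress = gamma_sat * depth
sigma = 18.5 * 19.3 = 357.05 kPa
Pore water pressure u = gamma_w * (depth - d_wt)
u = 9.81 * (19.3 - 14.4) = 48.069 kPa
Effective stress = sigma - u
sigma' = 357.05 - 48.069 = 308.98 kPa


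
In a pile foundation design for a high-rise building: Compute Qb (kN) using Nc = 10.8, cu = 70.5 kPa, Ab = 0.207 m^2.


Using Qb = Nc * cu * Ab
Qb = 10.8 * 70.5 * 0.207
Qb = 157.61 kN


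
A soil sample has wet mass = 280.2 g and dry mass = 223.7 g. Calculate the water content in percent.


Using w = (m_wet - m_dry) / m_dry * 100
m_wet - m_dry = 280.2 - 223.7 = 56.5 g
w = 56.5 / 223.7 * 100
w = 25.26 %


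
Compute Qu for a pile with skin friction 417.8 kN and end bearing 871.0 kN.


Using Qu = Qf + Qb
Qu = 417.8 + 871.0
Qu = 1288.8 kN


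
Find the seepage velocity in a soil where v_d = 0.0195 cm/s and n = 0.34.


Using v_s = v_d / n
v_s = 0.0195 / 0.34
v_s = 0.05735 cm/s


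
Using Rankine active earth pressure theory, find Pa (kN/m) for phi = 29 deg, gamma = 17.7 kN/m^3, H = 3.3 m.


Result: 33.44 kN/m

Derivation:
Compute active earth pressure coefficient:
Ka = tan^2(45 - phi/2) = tan^2(30.5) = 0.346974
Compute active force:
Pa = 0.5 * Ka * gamma * H^2
Pa = 0.5 * 0.346974 * 17.7 * 3.3^2
Pa = 33.44 kN/m


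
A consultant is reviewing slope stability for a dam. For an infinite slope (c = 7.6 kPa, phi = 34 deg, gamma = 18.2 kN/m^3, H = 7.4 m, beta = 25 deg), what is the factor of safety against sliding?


Result: 1.594

Derivation:
Using Fs = c / (gamma*H*sin(beta)*cos(beta)) + tan(phi)/tan(beta)
Cohesion contribution = 7.6 / (18.2*7.4*sin(25)*cos(25))
Cohesion contribution = 0.147328
Friction contribution = tan(34)/tan(25) = 1.44649
Fs = 0.147328 + 1.44649
Fs = 1.594


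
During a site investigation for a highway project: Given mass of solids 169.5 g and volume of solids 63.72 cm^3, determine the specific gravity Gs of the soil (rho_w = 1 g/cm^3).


Using Gs = m_s / (V_s * rho_w)
Since rho_w = 1 g/cm^3:
Gs = 169.5 / 63.72
Gs = 2.66


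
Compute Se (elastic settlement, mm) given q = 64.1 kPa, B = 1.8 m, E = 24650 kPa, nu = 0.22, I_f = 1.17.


Using Se = q * B * (1 - nu^2) * I_f / E
1 - nu^2 = 1 - 0.22^2 = 0.9516
Se = 64.1 * 1.8 * 0.9516 * 1.17 / 24650
Se = 0.005211 m
Convert to mm: Se = 0.005211 * 1000 = 5.211 mm


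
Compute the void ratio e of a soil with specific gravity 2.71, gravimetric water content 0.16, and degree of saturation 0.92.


Result: 0.4713

Derivation:
Using the relation e = Gs * w / S
e = 2.71 * 0.16 / 0.92
e = 0.4713


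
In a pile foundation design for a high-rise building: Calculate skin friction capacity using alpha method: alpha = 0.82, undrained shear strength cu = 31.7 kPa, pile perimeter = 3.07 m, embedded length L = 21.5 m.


Using Qs = alpha * cu * perimeter * L
Qs = 0.82 * 31.7 * 3.07 * 21.5
Qs = 1715.73 kN


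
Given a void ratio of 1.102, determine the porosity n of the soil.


Result: 0.5243

Derivation:
Using the relation n = e / (1 + e)
n = 1.102 / (1 + 1.102)
n = 1.102 / 2.102
n = 0.5243


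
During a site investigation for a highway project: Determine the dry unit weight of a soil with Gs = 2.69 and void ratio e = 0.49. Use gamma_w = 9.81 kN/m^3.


Using gamma_d = Gs * gamma_w / (1 + e)
gamma_d = 2.69 * 9.81 / (1 + 0.49)
gamma_d = 2.69 * 9.81 / 1.49
gamma_d = 17.711 kN/m^3


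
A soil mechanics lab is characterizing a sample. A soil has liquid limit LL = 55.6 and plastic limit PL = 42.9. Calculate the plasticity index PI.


Using PI = LL - PL
PI = 55.6 - 42.9
PI = 12.7


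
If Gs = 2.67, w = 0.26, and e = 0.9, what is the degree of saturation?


Using S = Gs * w / e
S = 2.67 * 0.26 / 0.9
S = 0.7713


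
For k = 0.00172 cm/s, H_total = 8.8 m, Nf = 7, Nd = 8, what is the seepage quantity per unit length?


Convert k to m/s for unit consistency with H:
k = 0.00172 cm/s = 0.00172 / 100 m/s = 1.72e-05 m/s
Using q = k * H * Nf / Nd
Nf / Nd = 7 / 8 = 0.875
q = 1.72e-05 * 8.8 * 0.875
q = 0.0001324 m^3/s per m


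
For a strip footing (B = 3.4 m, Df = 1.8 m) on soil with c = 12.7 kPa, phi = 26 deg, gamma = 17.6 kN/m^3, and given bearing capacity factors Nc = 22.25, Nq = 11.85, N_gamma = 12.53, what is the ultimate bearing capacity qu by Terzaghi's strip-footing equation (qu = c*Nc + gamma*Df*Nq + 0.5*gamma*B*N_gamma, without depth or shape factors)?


Compute qu = c*Nc + gamma*Df*Nq + 0.5*gamma*B*N_gamma
Term 1: 12.7 * 22.25 = 282.575
Term 2: 17.6 * 1.8 * 11.85 = 375.408
Term 3: 0.5 * 17.6 * 3.4 * 12.53 = 374.8976
qu = 282.575 + 375.408 + 374.8976
qu = 1032.88 kPa


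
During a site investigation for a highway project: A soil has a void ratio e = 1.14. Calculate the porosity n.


Result: 0.5327

Derivation:
Using the relation n = e / (1 + e)
n = 1.14 / (1 + 1.14)
n = 1.14 / 2.14
n = 0.5327


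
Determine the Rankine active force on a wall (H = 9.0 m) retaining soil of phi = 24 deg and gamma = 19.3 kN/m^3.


Compute active earth pressure coefficient:
Ka = tan^2(45 - phi/2) = tan^2(33.0) = 0.42173
Compute active force:
Pa = 0.5 * Ka * gamma * H^2
Pa = 0.5 * 0.42173 * 19.3 * 9.0^2
Pa = 329.65 kN/m


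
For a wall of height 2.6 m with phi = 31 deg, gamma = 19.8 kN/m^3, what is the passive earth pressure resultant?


Compute passive earth pressure coefficient:
Kp = tan^2(45 + phi/2) = tan^2(60.5) = 3.124035
Compute passive force:
Pp = 0.5 * Kp * gamma * H^2
Pp = 0.5 * 3.124035 * 19.8 * 2.6^2
Pp = 209.07 kN/m


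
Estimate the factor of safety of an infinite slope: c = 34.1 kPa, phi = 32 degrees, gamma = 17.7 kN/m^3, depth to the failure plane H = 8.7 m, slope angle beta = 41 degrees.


Result: 1.166

Derivation:
Using Fs = c / (gamma*H*sin(beta)*cos(beta)) + tan(phi)/tan(beta)
Cohesion contribution = 34.1 / (17.7*8.7*sin(41)*cos(41))
Cohesion contribution = 0.447238
Friction contribution = tan(32)/tan(41) = 0.71883
Fs = 0.447238 + 0.71883
Fs = 1.166


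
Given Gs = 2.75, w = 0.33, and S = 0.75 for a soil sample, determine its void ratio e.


Using the relation e = Gs * w / S
e = 2.75 * 0.33 / 0.75
e = 1.21


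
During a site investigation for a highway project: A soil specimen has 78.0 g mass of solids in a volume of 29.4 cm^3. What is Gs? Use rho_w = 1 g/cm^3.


Using Gs = m_s / (V_s * rho_w)
Since rho_w = 1 g/cm^3:
Gs = 78.0 / 29.4
Gs = 2.653


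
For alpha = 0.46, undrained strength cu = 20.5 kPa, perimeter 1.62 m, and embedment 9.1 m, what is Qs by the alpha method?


Result: 139.02 kN

Derivation:
Using Qs = alpha * cu * perimeter * L
Qs = 0.46 * 20.5 * 1.62 * 9.1
Qs = 139.02 kN


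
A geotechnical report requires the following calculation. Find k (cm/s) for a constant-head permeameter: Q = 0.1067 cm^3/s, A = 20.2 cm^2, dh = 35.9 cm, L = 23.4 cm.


Compute hydraulic gradient:
i = dh / L = 35.9 / 23.4 = 1.53419
Then apply Darcy's law:
k = Q / (A * i)
k = 0.1067 / (20.2 * 1.53419)
k = 0.1067 / 30.9906
k = 0.003443 cm/s


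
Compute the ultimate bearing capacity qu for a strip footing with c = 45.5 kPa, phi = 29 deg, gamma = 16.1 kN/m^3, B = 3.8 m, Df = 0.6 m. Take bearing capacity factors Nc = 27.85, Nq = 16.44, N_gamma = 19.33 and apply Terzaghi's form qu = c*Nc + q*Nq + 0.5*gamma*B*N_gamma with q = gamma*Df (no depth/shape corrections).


Compute qu = c*Nc + gamma*Df*Nq + 0.5*gamma*B*N_gamma
Term 1: 45.5 * 27.85 = 1267.175
Term 2: 16.1 * 0.6 * 16.44 = 158.8104
Term 3: 0.5 * 16.1 * 3.8 * 19.33 = 591.3047
qu = 1267.175 + 158.8104 + 591.3047
qu = 2017.29 kPa


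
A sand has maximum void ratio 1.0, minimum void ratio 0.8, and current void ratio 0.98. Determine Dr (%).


Result: 10.0 %

Derivation:
Using Dr = (e_max - e) / (e_max - e_min) * 100
e_max - e = 1.0 - 0.98 = 0.02
e_max - e_min = 1.0 - 0.8 = 0.2
Dr = 0.02 / 0.2 * 100
Dr = 10.0 %


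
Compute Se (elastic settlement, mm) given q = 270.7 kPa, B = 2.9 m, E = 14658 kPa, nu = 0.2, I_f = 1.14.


Using Se = q * B * (1 - nu^2) * I_f / E
1 - nu^2 = 1 - 0.2^2 = 0.96
Se = 270.7 * 2.9 * 0.96 * 1.14 / 14658
Se = 0.058612 m
Convert to mm: Se = 0.058612 * 1000 = 58.612 mm


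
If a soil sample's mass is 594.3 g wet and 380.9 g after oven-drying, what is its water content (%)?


Using w = (m_wet - m_dry) / m_dry * 100
m_wet - m_dry = 594.3 - 380.9 = 213.4 g
w = 213.4 / 380.9 * 100
w = 56.03 %


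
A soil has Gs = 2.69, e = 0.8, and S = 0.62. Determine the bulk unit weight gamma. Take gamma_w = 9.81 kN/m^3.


Result: 17.364 kN/m^3

Derivation:
Using gamma = gamma_w * (Gs + S*e) / (1 + e)
Numerator: Gs + S*e = 2.69 + 0.62*0.8 = 3.186
Denominator: 1 + e = 1 + 0.8 = 1.8
gamma = 9.81 * 3.186 / 1.8
gamma = 17.364 kN/m^3


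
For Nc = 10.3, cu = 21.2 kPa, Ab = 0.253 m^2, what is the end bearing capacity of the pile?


Result: 55.25 kN

Derivation:
Using Qb = Nc * cu * Ab
Qb = 10.3 * 21.2 * 0.253
Qb = 55.25 kN


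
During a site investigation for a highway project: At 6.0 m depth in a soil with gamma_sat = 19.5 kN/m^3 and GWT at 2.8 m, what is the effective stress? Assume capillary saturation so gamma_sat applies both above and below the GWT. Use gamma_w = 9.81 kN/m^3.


Result: 85.61 kPa

Derivation:
Total stress = gamma_sat * depth
sigma = 19.5 * 6.0 = 117.0 kPa
Pore water pressure u = gamma_w * (depth - d_wt)
u = 9.81 * (6.0 - 2.8) = 31.392 kPa
Effective stress = sigma - u
sigma' = 117.0 - 31.392 = 85.61 kPa


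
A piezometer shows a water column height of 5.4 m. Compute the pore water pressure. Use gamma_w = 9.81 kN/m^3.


Using u = gamma_w * h_w
u = 9.81 * 5.4
u = 52.97 kPa


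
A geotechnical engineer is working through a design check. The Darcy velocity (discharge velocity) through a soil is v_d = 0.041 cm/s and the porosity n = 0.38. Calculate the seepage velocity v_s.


Using v_s = v_d / n
v_s = 0.041 / 0.38
v_s = 0.10789 cm/s


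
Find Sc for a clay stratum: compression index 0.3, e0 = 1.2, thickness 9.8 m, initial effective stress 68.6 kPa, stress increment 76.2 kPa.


Using Sc = Cc * H / (1 + e0) * log10((sigma0 + delta_sigma) / sigma0)
Stress ratio = (68.6 + 76.2) / 68.6 = 2.11079
log10(2.11079) = 0.324444
Cc * H / (1 + e0) = 0.3 * 9.8 / (1 + 1.2) = 1.33636
Sc = 1.33636 * 0.324444
Sc = 0.4336 m


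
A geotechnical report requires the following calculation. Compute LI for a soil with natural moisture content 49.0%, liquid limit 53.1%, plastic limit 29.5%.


First compute the plasticity index:
PI = LL - PL = 53.1 - 29.5 = 23.6
Then compute the liquidity index:
LI = (w - PL) / PI
LI = (49.0 - 29.5) / 23.6
LI = 0.826


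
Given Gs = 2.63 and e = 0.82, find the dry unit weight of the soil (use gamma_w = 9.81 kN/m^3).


Result: 14.176 kN/m^3

Derivation:
Using gamma_d = Gs * gamma_w / (1 + e)
gamma_d = 2.63 * 9.81 / (1 + 0.82)
gamma_d = 2.63 * 9.81 / 1.82
gamma_d = 14.176 kN/m^3


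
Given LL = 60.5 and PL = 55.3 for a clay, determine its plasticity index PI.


Result: 5.2

Derivation:
Using PI = LL - PL
PI = 60.5 - 55.3
PI = 5.2
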